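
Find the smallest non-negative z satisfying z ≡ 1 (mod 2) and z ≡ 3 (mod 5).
M = 2 × 5 = 10. M₁ = 5, y₁ ≡ 1 (mod 2). M₂ = 2, y₂ ≡ 3 (mod 5). z = 1×5×1 + 3×2×3 ≡ 3 (mod 10)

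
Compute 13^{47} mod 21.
13

Using successive squaring:
Binary expansion of 47: 101111
Powers of 13 mod 21 (each is the square of the previous):
  13^1 ≡ 13 (mod 21)
  13^2 ≡ 13² = 169 ≡ 1 (mod 21)
  13^4 ≡ 1² = 1 ≡ 1 (mod 21)
  13^8 ≡ 1² = 1 ≡ 1 (mod 21)
  13^16 ≡ 1² = 1 ≡ 1 (mod 21)
  13^32 ≡ 1² = 1 ≡ 1 (mod 21)
47 = 32 + 8 + 4 + 2 + 1, so 13^47 = 13^32 × 13^8 × 13^4 × 13^2 × 13^1 ≡ 1 × 1 × 1 × 1 × 13 (mod 21)
Multiplying step by step:
  1 × 1 = 1 ≡ 1 (mod 21)
  1 × 1 = 1 ≡ 1 (mod 21)
  1 × 1 = 1 ≡ 1 (mod 21)
  1 × 13 = 13 ≡ 13 (mod 21)
Result: 13^47 ≡ 13 (mod 21)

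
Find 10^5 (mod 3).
10 ≡ 1 (mod 3). 5 = 4 + 1 (binary 101). Repeated squaring mod 3: 1^1 ≡ 1; 1^2 ≡ 1² = 1 ≡ 1; 1^4 ≡ 1² = 1 ≡ 1. Multiply: 10^5 ≡ 1^4 × 1^1 ≡ 1 × 1 (mod 3): 1 × 1 = 1 ≡ 1. So 10^5 ≡ 1 (mod 3).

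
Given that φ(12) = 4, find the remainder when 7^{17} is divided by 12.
By Euler: 7^{4} ≡ 1 (mod 12) since gcd(7, 12) = 1. 17 = 4×4 + 1. So 7^{17} ≡ 7^{1} ≡ 7 (mod 12)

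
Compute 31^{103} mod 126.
31

Using successive squaring:
Binary expansion of 103: 1100111
Powers of 31 mod 126 (each is the square of the previous):
  31^1 ≡ 31 (mod 126)
  31^2 ≡ 31² = 961 ≡ 79 (mod 126)
  31^4 ≡ 79² = 6241 ≡ 67 (mod 126)
  31^8 ≡ 67² = 4489 ≡ 79 (mod 126)
  31^16 ≡ 79² = 6241 ≡ 67 (mod 126)
  31^32 ≡ 67² = 4489 ≡ 79 (mod 126)
  31^64 ≡ 79² = 6241 ≡ 67 (mod 126)
103 = 64 + 32 + 4 + 2 + 1, so 31^103 = 31^64 × 31^32 × 31^4 × 31^2 × 31^1 ≡ 67 × 79 × 67 × 79 × 31 (mod 126)
Multiplying step by step:
  67 × 79 = 5293 ≡ 1 (mod 126)
  1 × 67 = 67 ≡ 67 (mod 126)
  67 × 79 = 5293 ≡ 1 (mod 126)
  1 × 31 = 31 ≡ 31 (mod 126)
Result: 31^103 ≡ 31 (mod 126)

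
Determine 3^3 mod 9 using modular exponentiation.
3 = 2 + 1 (binary 11). Repeated squaring mod 9: 3^1 ≡ 3; 3^2 ≡ 3² = 9 ≡ 0. Multiply: 3^3 = 3^2 × 3^1 ≡ 0 × 3 (mod 9): 0 × 3 = 0 ≡ 0. So 3^3 ≡ 0 (mod 9).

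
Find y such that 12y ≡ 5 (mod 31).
3

Since gcd(12, 31) = 1 divides 5, a solution exists.
Multiply both sides by the inverse of 12 mod 31:
  12^(-1) mod 31 = 13
  x ≡ 13 × 5 ≡ 65 ≡ 3 (mod 31)
Verification: 12 × 3 = 36 = 1 × 31 + 5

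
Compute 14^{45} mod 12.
8

Using successive squaring:
Binary expansion of 45: 101101
Powers of 14 mod 12 (each is the square of the previous):
  14^1 ≡ 2 (mod 12)
  14^2 ≡ 2² = 4 ≡ 4 (mod 12)
  14^4 ≡ 4² = 16 ≡ 4 (mod 12)
  14^8 ≡ 4² = 16 ≡ 4 (mod 12)
  14^16 ≡ 4² = 16 ≡ 4 (mod 12)
  14^32 ≡ 4² = 16 ≡ 4 (mod 12)
45 = 32 + 8 + 4 + 1, so 14^45 = 14^32 × 14^8 × 14^4 × 14^1 ≡ 4 × 4 × 4 × 2 (mod 12)
Multiplying step by step:
  4 × 4 = 16 ≡ 4 (mod 12)
  4 × 4 = 16 ≡ 4 (mod 12)
  4 × 2 = 8 ≡ 8 (mod 12)
Result: 14^45 ≡ 8 (mod 12)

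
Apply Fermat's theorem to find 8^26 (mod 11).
By Fermat: 8^{10} ≡ 1 (mod 11). 26 = 2×10 + 6. So 8^{26} ≡ 8^{6} ≡ 3 (mod 11)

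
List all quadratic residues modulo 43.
QRs mod 43: {1, 4, 6, 9, 10, 11, 13, 14, 15, 16, 17, 21, 23, 24, 25, 31, 35, 36, 38, 40, 41}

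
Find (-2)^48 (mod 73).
Using repeated squaring. (-2) ≡ 71 (mod 73). 48 = 32 + 16 (binary 110000). Repeated squaring mod 73: 71^1 ≡ 71; 71^2 ≡ 71² = 5041 ≡ 4; 71^4 ≡ 4² = 16 ≡ 16; 71^8 ≡ 16² = 256 ≡ 37; 71^16 ≡ 37² = 1369 ≡ 55; 71^32 ≡ 55² = 3025 ≡ 32. Multiply: (-2)^48 ≡ 71^32 × 71^16 ≡ 32 × 55 (mod 73): 32 × 55 = 1760 ≡ 8. So (-2)^48 ≡ 8 (mod 73).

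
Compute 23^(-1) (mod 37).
23^(-1) ≡ 29 (mod 37). Verification: 23 × 29 = 667 ≡ 1 (mod 37)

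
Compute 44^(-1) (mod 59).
44^(-1) ≡ 55 (mod 59). Verification: 44 × 55 = 2420 ≡ 1 (mod 59)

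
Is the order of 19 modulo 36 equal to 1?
No, the actual order is 2, not 1.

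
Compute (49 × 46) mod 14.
0

(49 × 46) = 2254
2254 mod 14 = 0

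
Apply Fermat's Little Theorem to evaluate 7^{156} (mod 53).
1

By Fermat's Little Theorem, a^(p-1) ≡ 1 (mod p) for prime p and gcd(a, p) = 1
Here p = 53, so 7^52 ≡ 1 (mod 53)
We can reduce the exponent: 156 mod 52 = 0
So 7^156 ≡ 7^0 (mod 53)
Computing: 7^0 mod 53 = 1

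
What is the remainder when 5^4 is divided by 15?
4 = 4 (binary 100). Repeated squaring mod 15: 5^1 ≡ 5; 5^2 ≡ 5² = 25 ≡ 10; 5^4 ≡ 10² = 100 ≡ 10. So 5^4 ≡ 10 (mod 15).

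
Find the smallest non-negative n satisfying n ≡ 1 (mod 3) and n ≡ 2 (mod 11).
M = 3 × 11 = 33. M₁ = 11, y₁ ≡ 2 (mod 3). M₂ = 3, y₂ ≡ 4 (mod 11). n = 1×11×2 + 2×3×4 ≡ 13 (mod 33)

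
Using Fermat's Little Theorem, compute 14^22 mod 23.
By Fermat's Little Theorem, 14^{22} ≡ 1 (mod 23) since 23 is prime and gcd(14, 23) = 1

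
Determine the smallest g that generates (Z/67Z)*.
2

A primitive root g modulo p has order p-1 = 66
Prime divisors of 66: [2, 3, 11]
g is a primitive root iff g^(66/q) ≢ 1 (mod 67) for each prime divisor q
Testing small values:
  g = 2: 2^33 ≡ 66, 2^22 ≡ 37, 2^6 ≡ 64 (mod 67) → none is 1, primitive root!
The smallest primitive root is 2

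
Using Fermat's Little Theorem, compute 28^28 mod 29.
By Fermat's Little Theorem, 28^{28} ≡ 1 (mod 29) since 29 is prime and gcd(28, 29) = 1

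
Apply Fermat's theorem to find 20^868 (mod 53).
By Fermat: 20^{52} ≡ 1 (mod 53). 868 ≡ 36 (mod 52). So 20^{868} ≡ 20^{36} ≡ 10 (mod 53)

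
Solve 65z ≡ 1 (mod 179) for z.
65^(-1) ≡ 168 (mod 179). Verification: 65 × 168 = 10920 ≡ 1 (mod 179)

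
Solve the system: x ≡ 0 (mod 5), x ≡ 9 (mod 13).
M = 5 × 13 = 65. M₁ = 13, y₁ ≡ 2 (mod 5). M₂ = 5, y₂ ≡ 8 (mod 13). x = 0×13×2 + 9×5×8 ≡ 35 (mod 65)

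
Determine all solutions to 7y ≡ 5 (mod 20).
15

Since gcd(7, 20) = 1 divides 5, a solution exists.
Multiply both sides by the inverse of 7 mod 20:
  7^(-1) mod 20 = 3
  x ≡ 3 × 5 ≡ 15 ≡ 15 (mod 20)
Verification: 7 × 15 = 105 = 5 × 20 + 5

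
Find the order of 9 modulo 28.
Powers of 9 mod 28: 9^1≡9, 9^2≡25, 9^3≡1. Order = 3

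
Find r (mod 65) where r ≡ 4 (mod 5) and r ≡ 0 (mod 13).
M = 5 × 13 = 65. M₁ = 13, y₁ ≡ 2 (mod 5). M₂ = 5, y₂ ≡ 8 (mod 13). r = 4×13×2 + 0×5×8 ≡ 39 (mod 65)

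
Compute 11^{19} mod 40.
11

Using successive squaring:
Binary expansion of 19: 10011
Powers of 11 mod 40 (each is the square of the previous):
  11^1 ≡ 11 (mod 40)
  11^2 ≡ 11² = 121 ≡ 1 (mod 40)
  11^4 ≡ 1² = 1 ≡ 1 (mod 40)
  11^8 ≡ 1² = 1 ≡ 1 (mod 40)
  11^16 ≡ 1² = 1 ≡ 1 (mod 40)
19 = 16 + 2 + 1, so 11^19 = 11^16 × 11^2 × 11^1 ≡ 1 × 1 × 11 (mod 40)
Multiplying step by step:
  1 × 1 = 1 ≡ 1 (mod 40)
  1 × 11 = 11 ≡ 11 (mod 40)
Result: 11^19 ≡ 11 (mod 40)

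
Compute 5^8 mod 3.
5 ≡ 2 (mod 3). 8 = 8 (binary 1000). Repeated squaring mod 3: 2^1 ≡ 2; 2^2 ≡ 2² = 4 ≡ 1; 2^4 ≡ 1² = 1 ≡ 1; 2^8 ≡ 1² = 1 ≡ 1. So 5^8 ≡ 1 (mod 3).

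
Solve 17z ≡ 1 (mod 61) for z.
17^(-1) ≡ 18 (mod 61). Verification: 17 × 18 = 306 ≡ 1 (mod 61)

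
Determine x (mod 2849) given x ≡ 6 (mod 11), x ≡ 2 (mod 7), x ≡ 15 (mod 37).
1458

Using the Chinese Remainder Theorem:
M = product of moduli = 2849
For equation 1: M_1 = 259, 259 ≡ 6 (mod 11), inverse of 259 mod 11 is 2 (check: 6 × 2 = 12 ≡ 1 (mod 11))
For equation 2: M_2 = 407, 407 ≡ 1 (mod 7), inverse of 407 mod 7 is 1 (check: 1 × 1 = 1 ≡ 1 (mod 7))
For equation 3: M_3 = 77, 77 ≡ 3 (mod 37), inverse of 77 mod 37 is 25 (check: 3 × 25 = 75 ≡ 1 (mod 37))
Combine: x ≡ Σ r_i×M_i×(M_i⁻¹ mod m_i) = 6×259×2 + 2×407×1 + 15×77×25 = 3108 + 814 + 28875 = 32797
32797 mod 2849 = 1458
x ≡ 1458 (mod 2849)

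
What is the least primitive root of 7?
3

A primitive root g modulo p has order p-1 = 6
Prime divisors of 6: [2, 3]
g is a primitive root iff g^(6/q) ≢ 1 (mod 7) for each prime divisor q
Testing small values:
  g = 2: 2^3 ≡ 1, 2^2 ≡ 4 (mod 7) → 2^3 ≡ 1, not primitive root
  g = 3: 3^3 ≡ 6, 3^2 ≡ 2 (mod 7) → none is 1, primitive root!
The smallest primitive root is 3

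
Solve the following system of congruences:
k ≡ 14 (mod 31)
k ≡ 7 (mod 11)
293

Using the Chinese Remainder Theorem:
M = product of moduli = 341
For equation 1: M_1 = 11, 11 ≡ 11 (mod 31), inverse of 11 mod 31 is 17 (check: 11 × 17 = 187 ≡ 1 (mod 31))
For equation 2: M_2 = 31, 31 ≡ 9 (mod 11), inverse of 31 mod 11 is 5 (check: 9 × 5 = 45 ≡ 1 (mod 11))
Combine: k ≡ Σ r_i×M_i×(M_i⁻¹ mod m_i) = 14×11×17 + 7×31×5 = 2618 + 1085 = 3703
3703 mod 341 = 293
k ≡ 293 (mod 341)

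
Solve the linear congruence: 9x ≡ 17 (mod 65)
38

Since gcd(9, 65) = 1 divides 17, a solution exists.
Multiply both sides by the inverse of 9 mod 65:
  9^(-1) mod 65 = 29
  x ≡ 29 × 17 ≡ 493 ≡ 38 (mod 65)
Verification: 9 × 38 = 342 = 5 × 65 + 17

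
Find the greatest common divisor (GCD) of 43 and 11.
1

Using the Euclidean algorithm:
43 = 3 × 11 + 10
11 = 1 × 10 + 1
10 = 10 × 1 + 0

GCD(43, 11) = 1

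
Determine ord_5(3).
Powers of 3 mod 5: 3^1≡3, 3^2≡4, 3^3≡2, 3^4≡1. Order = 4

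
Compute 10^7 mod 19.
7 = 4 + 2 + 1 (binary 111). Repeated squaring mod 19: 10^1 ≡ 10; 10^2 ≡ 10² = 100 ≡ 5; 10^4 ≡ 5² = 25 ≡ 6. Multiply: 10^7 = 10^4 × 10^2 × 10^1 ≡ 6 × 5 × 10 (mod 19): 6 × 5 = 30 ≡ 11; 11 × 10 = 110 ≡ 15. So 10^7 ≡ 15 (mod 19).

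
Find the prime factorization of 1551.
3 × 11 × 47

Divide by primes starting from smallest:
1551 ÷ 3 = 517
517 ÷ 11 = 47
47 ÷ 47 = 1

1551 = 3 × 11 × 47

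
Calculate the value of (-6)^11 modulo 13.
Using repeated squaring. (-6) ≡ 7 (mod 13). 11 = 8 + 2 + 1 (binary 1011). Repeated squaring mod 13: 7^1 ≡ 7; 7^2 ≡ 7² = 49 ≡ 10; 7^4 ≡ 10² = 100 ≡ 9; 7^8 ≡ 9² = 81 ≡ 3. Multiply: (-6)^11 ≡ 7^8 × 7^2 × 7^1 ≡ 3 × 10 × 7 (mod 13): 3 × 10 = 30 ≡ 4; 4 × 7 = 28 ≡ 2. So (-6)^11 ≡ 2 (mod 13).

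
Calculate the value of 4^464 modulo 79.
Using Fermat: 4^{78} ≡ 1 (mod 79). 464 ≡ 74 (mod 78). So 4^{464} ≡ 4^{74} ≡ 25 (mod 79)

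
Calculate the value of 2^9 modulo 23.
9 = 8 + 1 (binary 1001). Repeated squaring mod 23: 2^1 ≡ 2; 2^2 ≡ 2² = 4 ≡ 4; 2^4 ≡ 4² = 16 ≡ 16; 2^8 ≡ 16² = 256 ≡ 3. Multiply: 2^9 = 2^8 × 2^1 ≡ 3 × 2 (mod 23): 3 × 2 = 6 ≡ 6. So 2^9 ≡ 6 (mod 23).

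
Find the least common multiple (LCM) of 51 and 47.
2397

First find GCD(51, 47) using the Euclidean algorithm:
51 = 1 × 47 + 4
47 = 11 × 4 + 3
4 = 1 × 3 + 1
3 = 3 × 1 + 0
GCD(51, 47) = 1

LCM formula: LCM(a, b) = (a × b) / GCD(a, b)
LCM(51, 47) = (51 × 47) / 1
LCM(51, 47) = 2397 / 1
LCM(51, 47) = 2397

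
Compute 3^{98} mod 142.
5

Using successive squaring:
Binary expansion of 98: 1100010
Powers of 3 mod 142 (each is the square of the previous):
  3^1 ≡ 3 (mod 142)
  3^2 ≡ 3² = 9 ≡ 9 (mod 142)
  3^4 ≡ 9² = 81 ≡ 81 (mod 142)
  3^8 ≡ 81² = 6561 ≡ 29 (mod 142)
  3^16 ≡ 29² = 841 ≡ 131 (mod 142)
  3^32 ≡ 131² = 17161 ≡ 121 (mod 142)
  3^64 ≡ 121² = 14641 ≡ 15 (mod 142)
98 = 64 + 32 + 2, so 3^98 = 3^64 × 3^32 × 3^2 ≡ 15 × 121 × 9 (mod 142)
Multiplying step by step:
  15 × 121 = 1815 ≡ 111 (mod 142)
  111 × 9 = 999 ≡ 5 (mod 142)
Result: 3^98 ≡ 5 (mod 142)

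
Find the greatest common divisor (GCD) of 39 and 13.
13

Using the Euclidean algorithm:
39 = 3 × 13 + 0

GCD(39, 13) = 13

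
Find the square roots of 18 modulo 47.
The square roots of 18 mod 47 are 21 and 26. Verify: 21² = 441 ≡ 18 (mod 47)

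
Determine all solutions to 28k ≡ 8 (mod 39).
17

Since gcd(28, 39) = 1 divides 8, a solution exists.
Multiply both sides by the inverse of 28 mod 39:
  28^(-1) mod 39 = 7
  x ≡ 7 × 8 ≡ 56 ≡ 17 (mod 39)
Verification: 28 × 17 = 476 = 12 × 39 + 8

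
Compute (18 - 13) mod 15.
5

(18 - 13) = 5
5 mod 15 = 5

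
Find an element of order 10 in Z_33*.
2 has order 10 mod 33 since 2^{10} ≡ 1 (mod 33) and no smaller power works.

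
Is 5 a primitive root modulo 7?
p - 1 = 6 has prime divisors 2, 3. Check 5^(6/q) mod 7 for each: 5^(6/2) = 5^3 ≡ 6, 5^(6/3) = 5^2 ≡ 4 (mod 7). None of these is 1, so 5 has order 6 = φ(7), so it is a primitive root mod 7.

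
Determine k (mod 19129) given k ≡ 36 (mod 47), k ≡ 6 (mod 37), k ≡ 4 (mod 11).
17285

Using the Chinese Remainder Theorem:
M = product of moduli = 19129
For equation 1: M_1 = 407, 407 ≡ 31 (mod 47), inverse of 407 mod 47 is 44 (check: 31 × 44 = 1364 ≡ 1 (mod 47))
For equation 2: M_2 = 517, 517 ≡ 36 (mod 37), inverse of 517 mod 37 is 36 (check: 36 × 36 = 1296 ≡ 1 (mod 37))
For equation 3: M_3 = 1739, 1739 ≡ 1 (mod 11), inverse of 1739 mod 11 is 1 (check: 1 × 1 = 1 ≡ 1 (mod 11))
Combine: k ≡ Σ r_i×M_i×(M_i⁻¹ mod m_i) = 36×407×44 + 6×517×36 + 4×1739×1 = 644688 + 111672 + 6956 = 763316
763316 mod 19129 = 17285
k ≡ 17285 (mod 19129)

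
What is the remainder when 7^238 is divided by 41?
Using Fermat: 7^{40} ≡ 1 (mod 41). 238 ≡ 38 (mod 40). So 7^{238} ≡ 7^{38} ≡ 36 (mod 41)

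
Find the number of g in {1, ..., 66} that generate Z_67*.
Number of primitive roots mod 67 = φ(66) = 20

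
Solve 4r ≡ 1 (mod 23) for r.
4^(-1) ≡ 6 (mod 23). Verification: 4 × 6 = 24 ≡ 1 (mod 23)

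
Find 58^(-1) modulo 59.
58

Using Extended Euclidean Algorithm:
gcd(58, 59) = 1
Bezout coefficients: 58 × -1 + 59 × 1 = 1
So 58 × -1 ≡ 1 (mod 59)
The inverse is -1 mod 59 = 58
Verification: 58 × 58 = 3364 = 57 × 59 + 1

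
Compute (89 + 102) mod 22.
15

(89 + 102) = 191
191 mod 22 = 15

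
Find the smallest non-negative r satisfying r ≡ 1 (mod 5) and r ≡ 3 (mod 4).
M = 5 × 4 = 20. M₁ = 4, y₁ ≡ 4 (mod 5). M₂ = 5, y₂ ≡ 1 (mod 4). r = 1×4×4 + 3×5×1 ≡ 11 (mod 20)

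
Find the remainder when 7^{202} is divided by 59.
By Fermat: 7^{58} ≡ 1 (mod 59). 202 = 3×58 + 28. So 7^{202} ≡ 7^{28} ≡ 17 (mod 59)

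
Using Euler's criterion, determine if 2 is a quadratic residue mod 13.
By Euler's criterion: 2^{6} ≡ 12 (mod 13). Since this equals -1 (≡ 12), 2 is not a QR.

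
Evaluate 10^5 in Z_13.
5 = 4 + 1 (binary 101). Repeated squaring mod 13: 10^1 ≡ 10; 10^2 ≡ 10² = 100 ≡ 9; 10^4 ≡ 9² = 81 ≡ 3. Multiply: 10^5 = 10^4 × 10^1 ≡ 3 × 10 (mod 13): 3 × 10 = 30 ≡ 4. So 10^5 ≡ 4 (mod 13).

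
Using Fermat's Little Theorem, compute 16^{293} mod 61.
57

By Fermat's Little Theorem, a^(p-1) ≡ 1 (mod p) for prime p and gcd(a, p) = 1
Here p = 61, so 16^60 ≡ 1 (mod 61)
We can reduce the exponent: 293 mod 60 = 53
So 16^293 ≡ 16^53 (mod 61)
Computing: 16^53 mod 61 = 57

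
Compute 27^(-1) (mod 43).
8

Using Extended Euclidean Algorithm:
gcd(27, 43) = 1
Bezout coefficients: 27 × 8 + 43 × -5 = 1
So 27 × 8 ≡ 1 (mod 43)
The inverse is 8 mod 43 = 8
Verification: 27 × 8 = 216 = 5 × 43 + 1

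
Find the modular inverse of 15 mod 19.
15^(-1) ≡ 14 (mod 19). Verification: 15 × 14 = 210 ≡ 1 (mod 19)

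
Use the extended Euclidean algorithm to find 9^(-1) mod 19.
Extended GCD: 9(-2) + 19(1) = 1. So 9^(-1) ≡ 17 ≡ 17 (mod 19). Verify: 9 × 17 = 153 ≡ 1 (mod 19)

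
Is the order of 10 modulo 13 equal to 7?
No, the actual order is 6, not 7.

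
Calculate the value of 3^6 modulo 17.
6 = 4 + 2 (binary 110). Repeated squaring mod 17: 3^1 ≡ 3; 3^2 ≡ 3² = 9 ≡ 9; 3^4 ≡ 9² = 81 ≡ 13. Multiply: 3^6 = 3^4 × 3^2 ≡ 13 × 9 (mod 17): 13 × 9 = 117 ≡ 15. So 3^6 ≡ 15 (mod 17).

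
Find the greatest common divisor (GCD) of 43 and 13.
1

Using the Euclidean algorithm:
43 = 3 × 13 + 4
13 = 3 × 4 + 1
4 = 4 × 1 + 0

GCD(43, 13) = 1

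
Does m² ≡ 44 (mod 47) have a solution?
By Euler's criterion: 44^{23} ≡ 46 (mod 47). Since this equals -1 (≡ 46), 44 is not a QR.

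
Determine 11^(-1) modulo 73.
11^(-1) ≡ 20 (mod 73). Verification: 11 × 20 = 220 ≡ 1 (mod 73)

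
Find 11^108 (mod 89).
Using Fermat: 11^{88} ≡ 1 (mod 89). 108 ≡ 20 (mod 88). So 11^{108} ≡ 11^{20} ≡ 64 (mod 89)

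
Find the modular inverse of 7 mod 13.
7^(-1) ≡ 2 (mod 13). Verification: 7 × 2 = 14 ≡ 1 (mod 13)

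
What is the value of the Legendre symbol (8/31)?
(8/31) = 8^{15} mod 31 = 1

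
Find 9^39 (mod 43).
Using repeated squaring. 39 = 32 + 4 + 2 + 1 (binary 100111). Repeated squaring mod 43: 9^1 ≡ 9; 9^2 ≡ 9² = 81 ≡ 38; 9^4 ≡ 38² = 1444 ≡ 25; 9^8 ≡ 25² = 625 ≡ 23; 9^16 ≡ 23² = 529 ≡ 13; 9^32 ≡ 13² = 169 ≡ 40. Multiply: 9^39 = 9^32 × 9^4 × 9^2 × 9^1 ≡ 40 × 25 × 38 × 9 (mod 43): 40 × 25 = 1000 ≡ 11; 11 × 38 = 418 ≡ 31; 31 × 9 = 279 ≡ 21. So 9^39 ≡ 21 (mod 43).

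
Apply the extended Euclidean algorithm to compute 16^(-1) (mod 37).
Extended GCD: 16(7) + 37(-3) = 1. So 16^(-1) ≡ 7 ≡ 7 (mod 37). Verify: 16 × 7 = 112 ≡ 1 (mod 37)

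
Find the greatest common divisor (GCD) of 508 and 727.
1

Using the Euclidean algorithm:
508 = 0 × 727 + 508
727 = 1 × 508 + 219
508 = 2 × 219 + 70
219 = 3 × 70 + 9
70 = 7 × 9 + 7
9 = 1 × 7 + 2
7 = 3 × 2 + 1
2 = 2 × 1 + 0

GCD(508, 727) = 1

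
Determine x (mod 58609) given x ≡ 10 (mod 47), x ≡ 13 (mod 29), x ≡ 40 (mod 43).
39772

Using the Chinese Remainder Theorem:
M = product of moduli = 58609
For equation 1: M_1 = 1247, 1247 ≡ 25 (mod 47), inverse of 1247 mod 47 is 32 (check: 25 × 32 = 800 ≡ 1 (mod 47))
For equation 2: M_2 = 2021, 2021 ≡ 20 (mod 29), inverse of 2021 mod 29 is 16 (check: 20 × 16 = 320 ≡ 1 (mod 29))
For equation 3: M_3 = 1363, 1363 ≡ 30 (mod 43), inverse of 1363 mod 43 is 33 (check: 30 × 33 = 990 ≡ 1 (mod 43))
Combine: x ≡ Σ r_i×M_i×(M_i⁻¹ mod m_i) = 10×1247×32 + 13×2021×16 + 40×1363×33 = 399040 + 420368 + 1799160 = 2618568
2618568 mod 58609 = 39772
x ≡ 39772 (mod 58609)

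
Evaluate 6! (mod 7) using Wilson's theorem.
By Wilson's theorem, (6)! ≡ -1 ≡ 6 (mod 7)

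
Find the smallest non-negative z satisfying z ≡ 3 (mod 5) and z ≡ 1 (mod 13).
M = 5 × 13 = 65. M₁ = 13, y₁ ≡ 2 (mod 5). M₂ = 5, y₂ ≡ 8 (mod 13). z = 3×13×2 + 1×5×8 ≡ 53 (mod 65)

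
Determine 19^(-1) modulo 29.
19^(-1) ≡ 26 (mod 29). Verification: 19 × 26 = 494 ≡ 1 (mod 29)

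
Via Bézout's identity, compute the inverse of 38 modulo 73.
Extended GCD: 38(25) + 73(-13) = 1. So 38^(-1) ≡ 25 ≡ 25 (mod 73). Verify: 38 × 25 = 950 ≡ 1 (mod 73)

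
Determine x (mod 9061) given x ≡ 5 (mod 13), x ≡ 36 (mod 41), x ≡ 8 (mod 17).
1266

Using the Chinese Remainder Theorem:
M = product of moduli = 9061
For equation 1: M_1 = 697, 697 ≡ 8 (mod 13), inverse of 697 mod 13 is 5 (check: 8 × 5 = 40 ≡ 1 (mod 13))
For equation 2: M_2 = 221, 221 ≡ 16 (mod 41), inverse of 221 mod 41 is 18 (check: 16 × 18 = 288 ≡ 1 (mod 41))
For equation 3: M_3 = 533, 533 ≡ 6 (mod 17), inverse of 533 mod 17 is 3 (check: 6 × 3 = 18 ≡ 1 (mod 17))
Combine: x ≡ Σ r_i×M_i×(M_i⁻¹ mod m_i) = 5×697×5 + 36×221×18 + 8×533×3 = 17425 + 143208 + 12792 = 173425
173425 mod 9061 = 1266
x ≡ 1266 (mod 9061)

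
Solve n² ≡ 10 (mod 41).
The square roots of 10 mod 41 are 16 and 25. Verify: 16² = 256 ≡ 10 (mod 41)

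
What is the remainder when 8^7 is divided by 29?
7 = 4 + 2 + 1 (binary 111). Repeated squaring mod 29: 8^1 ≡ 8; 8^2 ≡ 8² = 64 ≡ 6; 8^4 ≡ 6² = 36 ≡ 7. Multiply: 8^7 = 8^4 × 8^2 × 8^1 ≡ 7 × 6 × 8 (mod 29): 7 × 6 = 42 ≡ 13; 13 × 8 = 104 ≡ 17. So 8^7 ≡ 17 (mod 29).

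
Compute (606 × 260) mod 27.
15

(606 × 260) = 157560
157560 mod 27 = 15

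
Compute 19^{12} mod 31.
4

Using successive squaring:
Binary expansion of 12: 1100
Powers of 19 mod 31 (each is the square of the previous):
  19^1 ≡ 19 (mod 31)
  19^2 ≡ 19² = 361 ≡ 20 (mod 31)
  19^4 ≡ 20² = 400 ≡ 28 (mod 31)
  19^8 ≡ 28² = 784 ≡ 9 (mod 31)
12 = 8 + 4, so 19^12 = 19^8 × 19^4 ≡ 9 × 28 (mod 31)
Multiplying step by step:
  9 × 28 = 252 ≡ 4 (mod 31)
Result: 19^12 ≡ 4 (mod 31)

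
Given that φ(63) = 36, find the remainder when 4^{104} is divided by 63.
By Euler: 4^{36} ≡ 1 (mod 63) since gcd(4, 63) = 1. 104 = 2×36 + 32. So 4^{104} ≡ 4^{32} ≡ 16 (mod 63)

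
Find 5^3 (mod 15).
3 = 2 + 1 (binary 11). Repeated squaring mod 15: 5^1 ≡ 5; 5^2 ≡ 5² = 25 ≡ 10. Multiply: 5^3 = 5^2 × 5^1 ≡ 10 × 5 (mod 15): 10 × 5 = 50 ≡ 5. So 5^3 ≡ 5 (mod 15).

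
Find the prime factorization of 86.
2 × 43

Divide by primes starting from smallest:
86 ÷ 2 = 43
43 ÷ 43 = 1

86 = 2 × 43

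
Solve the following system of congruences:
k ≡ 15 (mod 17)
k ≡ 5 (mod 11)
49

Using the Chinese Remainder Theorem:
M = product of moduli = 187
For equation 1: M_1 = 11, 11 ≡ 11 (mod 17), inverse of 11 mod 17 is 14 (check: 11 × 14 = 154 ≡ 1 (mod 17))
For equation 2: M_2 = 17, 17 ≡ 6 (mod 11), inverse of 17 mod 11 is 2 (check: 6 × 2 = 12 ≡ 1 (mod 11))
Combine: k ≡ Σ r_i×M_i×(M_i⁻¹ mod m_i) = 15×11×14 + 5×17×2 = 2310 + 170 = 2480
2480 mod 187 = 49
k ≡ 49 (mod 187)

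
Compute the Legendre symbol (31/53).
(31/53) = 31^{26} mod 53 = -1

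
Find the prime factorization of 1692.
2^2 × 3^2 × 47

Divide by primes starting from smallest:
1692 ÷ 2 = 846
846 ÷ 2 = 423
423 ÷ 3 = 141
141 ÷ 3 = 47
47 ÷ 47 = 1

1692 = 2^2 × 3^2 × 47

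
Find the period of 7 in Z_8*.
Powers of 7 mod 8: 7^1≡7, 7^2≡1. Order = 2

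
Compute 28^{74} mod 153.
100

Using successive squaring:
Binary expansion of 74: 1001010
Powers of 28 mod 153 (each is the square of the previous):
  28^1 ≡ 28 (mod 153)
  28^2 ≡ 28² = 784 ≡ 19 (mod 153)
  28^4 ≡ 19² = 361 ≡ 55 (mod 153)
  28^8 ≡ 55² = 3025 ≡ 118 (mod 153)
  28^16 ≡ 118² = 13924 ≡ 1 (mod 153)
  28^32 ≡ 1² = 1 ≡ 1 (mod 153)
  28^64 ≡ 1² = 1 ≡ 1 (mod 153)
74 = 64 + 8 + 2, so 28^74 = 28^64 × 28^8 × 28^2 ≡ 1 × 118 × 19 (mod 153)
Multiplying step by step:
  1 × 118 = 118 ≡ 118 (mod 153)
  118 × 19 = 2242 ≡ 100 (mod 153)
Result: 28^74 ≡ 100 (mod 153)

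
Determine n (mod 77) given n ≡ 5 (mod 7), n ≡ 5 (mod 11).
5

Using the Chinese Remainder Theorem:
M = product of moduli = 77
For equation 1: M_1 = 11, 11 ≡ 4 (mod 7), inverse of 11 mod 7 is 2 (check: 4 × 2 = 8 ≡ 1 (mod 7))
For equation 2: M_2 = 7, 7 ≡ 7 (mod 11), inverse of 7 mod 11 is 8 (check: 7 × 8 = 56 ≡ 1 (mod 11))
Combine: n ≡ Σ r_i×M_i×(M_i⁻¹ mod m_i) = 5×11×2 + 5×7×8 = 110 + 280 = 390
390 mod 77 = 5
n ≡ 5 (mod 77)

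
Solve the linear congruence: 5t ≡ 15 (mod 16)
3

Since gcd(5, 16) = 1 divides 15, a solution exists.
Multiply both sides by the inverse of 5 mod 16:
  5^(-1) mod 16 = 13
  x ≡ 13 × 15 ≡ 195 ≡ 3 (mod 16)
Verification: 5 × 3 = 15 = 0 × 16 + 15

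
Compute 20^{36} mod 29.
20

Using successive squaring:
Binary expansion of 36: 100100
Powers of 20 mod 29 (each is the square of the previous):
  20^1 ≡ 20 (mod 29)
  20^2 ≡ 20² = 400 ≡ 23 (mod 29)
  20^4 ≡ 23² = 529 ≡ 7 (mod 29)
  20^8 ≡ 7² = 49 ≡ 20 (mod 29)
  20^16 ≡ 20² = 400 ≡ 23 (mod 29)
  20^32 ≡ 23² = 529 ≡ 7 (mod 29)
36 = 32 + 4, so 20^36 = 20^32 × 20^4 ≡ 7 × 7 (mod 29)
Multiplying step by step:
  7 × 7 = 49 ≡ 20 (mod 29)
Result: 20^36 ≡ 20 (mod 29)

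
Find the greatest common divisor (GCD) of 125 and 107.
1

Using the Euclidean algorithm:
125 = 1 × 107 + 18
107 = 5 × 18 + 17
18 = 1 × 17 + 1
17 = 17 × 1 + 0

GCD(125, 107) = 1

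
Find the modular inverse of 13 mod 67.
13^(-1) ≡ 31 (mod 67). Verification: 13 × 31 = 403 ≡ 1 (mod 67)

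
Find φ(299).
264

Prime factorization: 299 = 13 × 23
Using the formula φ(n) = n × Π(1 - 1/p) for each prime factor p:
φ(299) = 299 × (1 - 1/13) × (1 - 1/23)
φ(299) = 264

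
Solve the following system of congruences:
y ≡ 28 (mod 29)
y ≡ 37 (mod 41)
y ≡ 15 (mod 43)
16355

Using the Chinese Remainder Theorem:
M = product of moduli = 51127
For equation 1: M_1 = 1763, 1763 ≡ 23 (mod 29), inverse of 1763 mod 29 is 24 (check: 23 × 24 = 552 ≡ 1 (mod 29))
For equation 2: M_2 = 1247, 1247 ≡ 17 (mod 41), inverse of 1247 mod 41 is 29 (check: 17 × 29 = 493 ≡ 1 (mod 41))
For equation 3: M_3 = 1189, 1189 ≡ 28 (mod 43), inverse of 1189 mod 43 is 20 (check: 28 × 20 = 560 ≡ 1 (mod 43))
Combine: y ≡ Σ r_i×M_i×(M_i⁻¹ mod m_i) = 28×1763×24 + 37×1247×29 + 15×1189×20 = 1184736 + 1338031 + 356700 = 2879467
2879467 mod 51127 = 16355
y ≡ 16355 (mod 51127)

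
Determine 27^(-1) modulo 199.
27^(-1) ≡ 59 (mod 199). Verification: 27 × 59 = 1593 ≡ 1 (mod 199)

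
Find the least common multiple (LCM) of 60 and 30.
60

First find GCD(60, 30) using the Euclidean algorithm:
60 = 2 × 30 + 0
GCD(60, 30) = 30

LCM formula: LCM(a, b) = (a × b) / GCD(a, b)
LCM(60, 30) = (60 × 30) / 30
LCM(60, 30) = 1800 / 30
LCM(60, 30) = 60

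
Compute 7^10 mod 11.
10 = 8 + 2 (binary 1010). Repeated squaring mod 11: 7^1 ≡ 7; 7^2 ≡ 7² = 49 ≡ 5; 7^4 ≡ 5² = 25 ≡ 3; 7^8 ≡ 3² = 9 ≡ 9. Multiply: 7^10 = 7^8 × 7^2 ≡ 9 × 5 (mod 11): 9 × 5 = 45 ≡ 1. So 7^10 ≡ 1 (mod 11).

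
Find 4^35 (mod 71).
Using repeated squaring. 35 = 32 + 2 + 1 (binary 100011). Repeated squaring mod 71: 4^1 ≡ 4; 4^2 ≡ 4² = 16 ≡ 16; 4^4 ≡ 16² = 256 ≡ 43; 4^8 ≡ 43² = 1849 ≡ 3; 4^16 ≡ 3² = 9 ≡ 9; 4^32 ≡ 9² = 81 ≡ 10. Multiply: 4^35 = 4^32 × 4^2 × 4^1 ≡ 10 × 16 × 4 (mod 71): 10 × 16 = 160 ≡ 18; 18 × 4 = 72 ≡ 1. So 4^35 ≡ 1 (mod 71).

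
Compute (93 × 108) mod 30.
24

(93 × 108) = 10044
10044 mod 30 = 24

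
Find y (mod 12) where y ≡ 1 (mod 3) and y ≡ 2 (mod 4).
M = 3 × 4 = 12. M₁ = 4, y₁ ≡ 1 (mod 3). M₂ = 3, y₂ ≡ 3 (mod 4). y = 1×4×1 + 2×3×3 ≡ 10 (mod 12)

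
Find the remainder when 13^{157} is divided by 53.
By Fermat: 13^{52} ≡ 1 (mod 53). 157 = 3×52 + 1. So 13^{157} ≡ 13^{1} ≡ 13 (mod 53)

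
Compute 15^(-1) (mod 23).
15^(-1) ≡ 20 (mod 23). Verification: 15 × 20 = 300 ≡ 1 (mod 23)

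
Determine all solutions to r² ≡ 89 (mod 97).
The square roots of 89 mod 97 are 34 and 63. Verify: 34² = 1156 ≡ 89 (mod 97)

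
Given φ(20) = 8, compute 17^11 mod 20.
By Euler: 17^{8} ≡ 1 (mod 20) since gcd(17, 20) = 1. 11 = 1×8 + 3. So 17^{11} ≡ 17^{3} ≡ 13 (mod 20)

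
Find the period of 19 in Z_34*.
Powers of 19 mod 34: 19^1≡19, 19^2≡21, 19^3≡25, 19^4≡33, 19^5≡15, 19^6≡13, 19^7≡9, 19^8≡1. Order = 8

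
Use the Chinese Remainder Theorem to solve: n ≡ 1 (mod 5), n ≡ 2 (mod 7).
16

Using the Chinese Remainder Theorem:
M = product of moduli = 35
For equation 1: M_1 = 7, 7 ≡ 2 (mod 5), inverse of 7 mod 5 is 3 (check: 2 × 3 = 6 ≡ 1 (mod 5))
For equation 2: M_2 = 5, 5 ≡ 5 (mod 7), inverse of 5 mod 7 is 3 (check: 5 × 3 = 15 ≡ 1 (mod 7))
Combine: n ≡ Σ r_i×M_i×(M_i⁻¹ mod m_i) = 1×7×3 + 2×5×3 = 21 + 30 = 51
51 mod 35 = 16
n ≡ 16 (mod 35)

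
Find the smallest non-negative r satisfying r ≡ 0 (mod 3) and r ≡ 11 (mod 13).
M = 3 × 13 = 39. M₁ = 13, y₁ ≡ 1 (mod 3). M₂ = 3, y₂ ≡ 9 (mod 13). r = 0×13×1 + 11×3×9 ≡ 24 (mod 39)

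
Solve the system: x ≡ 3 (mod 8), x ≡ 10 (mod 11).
M = 8 × 11 = 88. M₁ = 11, y₁ ≡ 3 (mod 8). M₂ = 8, y₂ ≡ 7 (mod 11). x = 3×11×3 + 10×8×7 ≡ 43 (mod 88)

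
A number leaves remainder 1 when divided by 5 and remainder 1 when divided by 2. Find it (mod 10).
M = 5 × 2 = 10. M₁ = 2, y₁ ≡ 3 (mod 5). M₂ = 5, y₂ ≡ 1 (mod 2). r = 1×2×3 + 1×5×1 ≡ 1 (mod 10)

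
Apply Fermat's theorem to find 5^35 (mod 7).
By Fermat: 5^{6} ≡ 1 (mod 7). 35 = 5×6 + 5. So 5^{35} ≡ 5^{5} ≡ 3 (mod 7)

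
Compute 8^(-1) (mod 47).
8^(-1) ≡ 6 (mod 47). Verification: 8 × 6 = 48 ≡ 1 (mod 47)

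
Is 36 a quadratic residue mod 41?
By Euler's criterion: 36^{20} ≡ 1 (mod 41). Since this equals 1, 36 is a QR.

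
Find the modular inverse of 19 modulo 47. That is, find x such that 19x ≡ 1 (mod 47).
5

Using Extended Euclidean Algorithm:
gcd(19, 47) = 1
Bezout coefficients: 19 × 5 + 47 × -2 = 1
So 19 × 5 ≡ 1 (mod 47)
The inverse is 5 mod 47 = 5
Verification: 19 × 5 = 95 = 2 × 47 + 1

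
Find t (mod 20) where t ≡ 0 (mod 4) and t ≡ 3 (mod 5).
M = 4 × 5 = 20. M₁ = 5, y₁ ≡ 1 (mod 4). M₂ = 4, y₂ ≡ 4 (mod 5). t = 0×5×1 + 3×4×4 ≡ 8 (mod 20)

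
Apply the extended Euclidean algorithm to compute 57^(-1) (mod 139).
Extended GCD: 57(-39) + 139(16) = 1. So 57^(-1) ≡ 100 ≡ 100 (mod 139). Verify: 57 × 100 = 5700 ≡ 1 (mod 139)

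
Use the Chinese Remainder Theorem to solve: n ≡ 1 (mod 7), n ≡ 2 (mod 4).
M = 7 × 4 = 28. M₁ = 4, y₁ ≡ 2 (mod 7). M₂ = 7, y₂ ≡ 3 (mod 4). n = 1×4×2 + 2×7×3 ≡ 22 (mod 28)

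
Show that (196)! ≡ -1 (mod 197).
(196)! mod 197 = 196. Since this equals -1 (mod 197), Wilson confirms 197 is prime.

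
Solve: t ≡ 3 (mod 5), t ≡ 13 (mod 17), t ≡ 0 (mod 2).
M = 5 × 17 × 2 = 170. M₁ = 34, y₁ ≡ 4 (mod 5). M₂ = 10, y₂ ≡ 12 (mod 17). M₃ = 85, y₃ ≡ 1 (mod 2). t = 3×34×4 + 13×10×12 + 0×85×1 ≡ 98 (mod 170)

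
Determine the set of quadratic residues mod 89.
QRs mod 89: {1, 2, 4, 5, 8, 9, 10, 11, 16, 17, 18, 20, 21, 22, 25, 32, 34, 36, 39, 40, 42, 44, 45, 47, 49, 50, 53, 55, 57, 64, 67, 68, 69, 71, 72, 73, 78, 79, 80, 81, 84, 85, 87, 88}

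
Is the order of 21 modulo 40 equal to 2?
Yes, ord_40(21) = 2.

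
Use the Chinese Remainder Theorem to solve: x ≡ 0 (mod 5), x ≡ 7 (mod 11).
40

Using the Chinese Remainder Theorem:
M = product of moduli = 55
For equation 1: M_1 = 11, 11 ≡ 1 (mod 5), inverse of 11 mod 5 is 1 (check: 1 × 1 = 1 ≡ 1 (mod 5))
For equation 2: M_2 = 5, 5 ≡ 5 (mod 11), inverse of 5 mod 11 is 9 (check: 5 × 9 = 45 ≡ 1 (mod 11))
Combine: x ≡ Σ r_i×M_i×(M_i⁻¹ mod m_i) = 0×11×1 + 7×5×9 = 0 + 315 = 315
315 mod 55 = 40
x ≡ 40 (mod 55)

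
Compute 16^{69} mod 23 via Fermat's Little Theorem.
2

By Fermat's Little Theorem, a^(p-1) ≡ 1 (mod p) for prime p and gcd(a, p) = 1
Here p = 23, so 16^22 ≡ 1 (mod 23)
We can reduce the exponent: 69 mod 22 = 3
So 16^69 ≡ 16^3 (mod 23)
Computing: 16^3 mod 23 = 2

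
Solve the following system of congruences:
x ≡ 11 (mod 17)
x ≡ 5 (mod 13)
96

Using the Chinese Remainder Theorem:
M = product of moduli = 221
For equation 1: M_1 = 13, 13 ≡ 13 (mod 17), inverse of 13 mod 17 is 4 (check: 13 × 4 = 52 ≡ 1 (mod 17))
For equation 2: M_2 = 17, 17 ≡ 4 (mod 13), inverse of 17 mod 13 is 10 (check: 4 × 10 = 40 ≡ 1 (mod 13))
Combine: x ≡ Σ r_i×M_i×(M_i⁻¹ mod m_i) = 11×13×4 + 5×17×10 = 572 + 850 = 1422
1422 mod 221 = 96
x ≡ 96 (mod 221)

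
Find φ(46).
22

Prime factorization: 46 = 2 × 23
Using the formula φ(n) = n × Π(1 - 1/p) for each prime factor p:
φ(46) = 46 × (1 - 1/2) × (1 - 1/23)
φ(46) = 22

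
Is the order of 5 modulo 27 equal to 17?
No, the actual order is 18, not 17.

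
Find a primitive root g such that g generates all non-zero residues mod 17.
p - 1 = 16 has prime divisors 2. h is a primitive root mod 17 iff h^(16/q) ≢ 1 (mod 17) for each such q.
h = 2: 2^8 ≡ 1 (mod 17); 2^8 ≡ 1, so not a primitive root.
h = 3: 3^8 ≡ 16 (mod 17); none is 1, so 3 has order 16 and is a primitive root.
The smallest primitive root mod 17 is g = 3.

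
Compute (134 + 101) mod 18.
1

(134 + 101) = 235
235 mod 18 = 1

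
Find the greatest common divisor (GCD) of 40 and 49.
1

Using the Euclidean algorithm:
40 = 0 × 49 + 40
49 = 1 × 40 + 9
40 = 4 × 9 + 4
9 = 2 × 4 + 1
4 = 4 × 1 + 0

GCD(40, 49) = 1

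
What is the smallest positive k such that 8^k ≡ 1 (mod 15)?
Powers of 8 mod 15: 8^1≡8, 8^2≡4, 8^3≡2, 8^4≡1. Order = 4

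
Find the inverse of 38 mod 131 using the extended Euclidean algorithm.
Extended GCD: 38(-31) + 131(9) = 1. So 38^(-1) ≡ 100 ≡ 100 (mod 131). Verify: 38 × 100 = 3800 ≡ 1 (mod 131)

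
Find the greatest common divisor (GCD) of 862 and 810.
2

Using the Euclidean algorithm:
862 = 1 × 810 + 52
810 = 15 × 52 + 30
52 = 1 × 30 + 22
30 = 1 × 22 + 8
22 = 2 × 8 + 6
8 = 1 × 6 + 2
6 = 3 × 2 + 0

GCD(862, 810) = 2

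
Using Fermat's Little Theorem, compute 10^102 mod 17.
By Fermat: 10^{16} ≡ 1 (mod 17). 102 = 6×16 + 6. So 10^{102} ≡ 10^{6} ≡ 9 (mod 17)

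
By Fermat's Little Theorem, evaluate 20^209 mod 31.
By Fermat: 20^{30} ≡ 1 (mod 31). 209 = 6×30 + 29. So 20^{209} ≡ 20^{29} ≡ 14 (mod 31)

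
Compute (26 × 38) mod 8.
4

(26 × 38) = 988
988 mod 8 = 4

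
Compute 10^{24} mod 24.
16

Using successive squaring:
Binary expansion of 24: 11000
Powers of 10 mod 24 (each is the square of the previous):
  10^1 ≡ 10 (mod 24)
  10^2 ≡ 10² = 100 ≡ 4 (mod 24)
  10^4 ≡ 4² = 16 ≡ 16 (mod 24)
  10^8 ≡ 16² = 256 ≡ 16 (mod 24)
  10^16 ≡ 16² = 256 ≡ 16 (mod 24)
24 = 16 + 8, so 10^24 = 10^16 × 10^8 ≡ 16 × 16 (mod 24)
Multiplying step by step:
  16 × 16 = 256 ≡ 16 (mod 24)
Result: 10^24 ≡ 16 (mod 24)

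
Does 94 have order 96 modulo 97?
p - 1 = 96 has prime divisors 2, 3. Check 94^(96/q) mod 97 for each: 94^(96/2) = 94^48 ≡ 1, 94^(96/3) = 94^32 ≡ 35 (mod 97). Since 94^48 ≡ 1 (mod 97), the order of 94 divides 48 (in fact the order is 48) ≠ 96, so it is not a primitive root.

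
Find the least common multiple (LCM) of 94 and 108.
5076

First find GCD(94, 108) using the Euclidean algorithm:
94 = 0 × 108 + 94
108 = 1 × 94 + 14
94 = 6 × 14 + 10
14 = 1 × 10 + 4
10 = 2 × 4 + 2
4 = 2 × 2 + 0
GCD(94, 108) = 2

LCM formula: LCM(a, b) = (a × b) / GCD(a, b)
LCM(94, 108) = (94 × 108) / 2
LCM(94, 108) = 10152 / 2
LCM(94, 108) = 5076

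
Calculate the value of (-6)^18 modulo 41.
Using repeated squaring. (-6) ≡ 35 (mod 41). 18 = 16 + 2 (binary 10010). Repeated squaring mod 41: 35^1 ≡ 35; 35^2 ≡ 35² = 1225 ≡ 36; 35^4 ≡ 36² = 1296 ≡ 25; 35^8 ≡ 25² = 625 ≡ 10; 35^16 ≡ 10² = 100 ≡ 18. Multiply: (-6)^18 ≡ 35^16 × 35^2 ≡ 18 × 36 (mod 41): 18 × 36 = 648 ≡ 33. So (-6)^18 ≡ 33 (mod 41).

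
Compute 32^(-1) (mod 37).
32^(-1) ≡ 22 (mod 37). Verification: 32 × 22 = 704 ≡ 1 (mod 37)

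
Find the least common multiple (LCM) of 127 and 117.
14859

First find GCD(127, 117) using the Euclidean algorithm:
127 = 1 × 117 + 10
117 = 11 × 10 + 7
10 = 1 × 7 + 3
7 = 2 × 3 + 1
3 = 3 × 1 + 0
GCD(127, 117) = 1

LCM formula: LCM(a, b) = (a × b) / GCD(a, b)
LCM(127, 117) = (127 × 117) / 1
LCM(127, 117) = 14859 / 1
LCM(127, 117) = 14859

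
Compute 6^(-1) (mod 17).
6^(-1) ≡ 3 (mod 17). Verification: 6 × 3 = 18 ≡ 1 (mod 17)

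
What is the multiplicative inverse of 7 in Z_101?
29

Using Extended Euclidean Algorithm:
gcd(7, 101) = 1
Bezout coefficients: 7 × 29 + 101 × -2 = 1
So 7 × 29 ≡ 1 (mod 101)
The inverse is 29 mod 101 = 29
Verification: 7 × 29 = 203 = 2 × 101 + 1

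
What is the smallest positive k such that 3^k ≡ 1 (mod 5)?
Powers of 3 mod 5: 3^1≡3, 3^2≡4, 3^3≡2, 3^4≡1. Order = 4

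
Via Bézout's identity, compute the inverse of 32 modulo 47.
Extended GCD: 32(-22) + 47(15) = 1. So 32^(-1) ≡ 25 ≡ 25 (mod 47). Verify: 32 × 25 = 800 ≡ 1 (mod 47)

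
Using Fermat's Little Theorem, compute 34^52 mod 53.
By Fermat's Little Theorem, 34^{52} ≡ 1 (mod 53) since 53 is prime and gcd(34, 53) = 1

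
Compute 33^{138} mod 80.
49

Using successive squaring:
Binary expansion of 138: 10001010
Powers of 33 mod 80 (each is the square of the previous):
  33^1 ≡ 33 (mod 80)
  33^2 ≡ 33² = 1089 ≡ 49 (mod 80)
  33^4 ≡ 49² = 2401 ≡ 1 (mod 80)
  33^8 ≡ 1² = 1 ≡ 1 (mod 80)
  33^16 ≡ 1² = 1 ≡ 1 (mod 80)
  33^32 ≡ 1² = 1 ≡ 1 (mod 80)
  33^64 ≡ 1² = 1 ≡ 1 (mod 80)
  33^128 ≡ 1² = 1 ≡ 1 (mod 80)
138 = 128 + 8 + 2, so 33^138 = 33^128 × 33^8 × 33^2 ≡ 1 × 1 × 49 (mod 80)
Multiplying step by step:
  1 × 1 = 1 ≡ 1 (mod 80)
  1 × 49 = 49 ≡ 49 (mod 80)
Result: 33^138 ≡ 49 (mod 80)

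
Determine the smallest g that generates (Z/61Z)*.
2

A primitive root g modulo p has order p-1 = 60
Prime divisors of 60: [2, 3, 5]
g is a primitive root iff g^(60/q) ≢ 1 (mod 61) for each prime divisor q
Testing small values:
  g = 2: 2^30 ≡ 60, 2^20 ≡ 47, 2^12 ≡ 9 (mod 61) → none is 1, primitive root!
The smallest primitive root is 2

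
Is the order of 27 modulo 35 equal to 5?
No, the actual order is 4, not 5.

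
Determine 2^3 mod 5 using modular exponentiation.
3 = 2 + 1 (binary 11). Repeated squaring mod 5: 2^1 ≡ 2; 2^2 ≡ 2² = 4 ≡ 4. Multiply: 2^3 = 2^2 × 2^1 ≡ 4 × 2 (mod 5): 4 × 2 = 8 ≡ 3. So 2^3 ≡ 3 (mod 5).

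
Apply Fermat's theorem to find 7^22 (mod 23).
By Fermat's Little Theorem, 7^{22} ≡ 1 (mod 23) since 23 is prime and gcd(7, 23) = 1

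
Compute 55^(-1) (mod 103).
15

Using Extended Euclidean Algorithm:
gcd(55, 103) = 1
Bezout coefficients: 55 × 15 + 103 × -8 = 1
So 55 × 15 ≡ 1 (mod 103)
The inverse is 15 mod 103 = 15
Verification: 55 × 15 = 825 = 8 × 103 + 1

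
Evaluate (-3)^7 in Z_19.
(-3) ≡ 16 (mod 19). 7 = 4 + 2 + 1 (binary 111). Repeated squaring mod 19: 16^1 ≡ 16; 16^2 ≡ 16² = 256 ≡ 9; 16^4 ≡ 9² = 81 ≡ 5. Multiply: (-3)^7 ≡ 16^4 × 16^2 × 16^1 ≡ 5 × 9 × 16 (mod 19): 5 × 9 = 45 ≡ 7; 7 × 16 = 112 ≡ 17. So (-3)^7 ≡ 17 (mod 19).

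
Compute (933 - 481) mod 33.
23

(933 - 481) = 452
452 mod 33 = 23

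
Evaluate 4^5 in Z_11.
5 = 4 + 1 (binary 101). Repeated squaring mod 11: 4^1 ≡ 4; 4^2 ≡ 4² = 16 ≡ 5; 4^4 ≡ 5² = 25 ≡ 3. Multiply: 4^5 = 4^4 × 4^1 ≡ 3 × 4 (mod 11): 3 × 4 = 12 ≡ 1. So 4^5 ≡ 1 (mod 11).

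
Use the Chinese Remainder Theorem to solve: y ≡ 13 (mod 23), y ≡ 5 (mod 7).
82

Using the Chinese Remainder Theorem:
M = product of moduli = 161
For equation 1: M_1 = 7, 7 ≡ 7 (mod 23), inverse of 7 mod 23 is 10 (check: 7 × 10 = 70 ≡ 1 (mod 23))
For equation 2: M_2 = 23, 23 ≡ 2 (mod 7), inverse of 23 mod 7 is 4 (check: 2 × 4 = 8 ≡ 1 (mod 7))
Combine: y ≡ Σ r_i×M_i×(M_i⁻¹ mod m_i) = 13×7×10 + 5×23×4 = 910 + 460 = 1370
1370 mod 161 = 82
y ≡ 82 (mod 161)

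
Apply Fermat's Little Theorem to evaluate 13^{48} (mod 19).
7

By Fermat's Little Theorem, a^(p-1) ≡ 1 (mod p) for prime p and gcd(a, p) = 1
Here p = 19, so 13^18 ≡ 1 (mod 19)
We can reduce the exponent: 48 mod 18 = 12
So 13^48 ≡ 13^12 (mod 19)
Computing: 13^12 mod 19 = 7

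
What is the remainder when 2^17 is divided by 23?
Using repeated squaring. 17 = 16 + 1 (binary 10001). Repeated squaring mod 23: 2^1 ≡ 2; 2^2 ≡ 2² = 4 ≡ 4; 2^4 ≡ 4² = 16 ≡ 16; 2^8 ≡ 16² = 256 ≡ 3; 2^16 ≡ 3² = 9 ≡ 9. Multiply: 2^17 = 2^16 × 2^1 ≡ 9 × 2 (mod 23): 9 × 2 = 18 ≡ 18. So 2^17 ≡ 18 (mod 23).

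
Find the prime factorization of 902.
2 × 11 × 41

Divide by primes starting from smallest:
902 ÷ 2 = 451
451 ÷ 11 = 41
41 ÷ 41 = 1

902 = 2 × 11 × 41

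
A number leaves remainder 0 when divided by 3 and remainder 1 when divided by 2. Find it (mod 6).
M = 3 × 2 = 6. M₁ = 2, y₁ ≡ 2 (mod 3). M₂ = 3, y₂ ≡ 1 (mod 2). m = 0×2×2 + 1×3×1 ≡ 3 (mod 6)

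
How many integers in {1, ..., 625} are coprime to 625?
500

Prime factorization: 625 = 5^4
Using the formula φ(n) = n × Π(1 - 1/p) for each prime factor p:
φ(625) = 625 × (1 - 1/5)
φ(625) = 500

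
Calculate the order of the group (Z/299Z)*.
264

Prime factorization: 299 = 13 × 23
Using the formula φ(n) = n × Π(1 - 1/p) for each prime factor p:
φ(299) = 299 × (1 - 1/13) × (1 - 1/23)
φ(299) = 264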